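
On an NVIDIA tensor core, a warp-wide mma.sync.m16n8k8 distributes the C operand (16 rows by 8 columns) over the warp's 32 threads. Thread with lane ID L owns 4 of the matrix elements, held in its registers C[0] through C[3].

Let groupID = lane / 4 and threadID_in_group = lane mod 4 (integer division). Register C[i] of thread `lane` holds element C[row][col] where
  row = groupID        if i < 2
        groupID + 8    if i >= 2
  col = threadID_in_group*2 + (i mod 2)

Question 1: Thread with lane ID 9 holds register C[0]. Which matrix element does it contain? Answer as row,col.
2,2

L=9->gid=9>>2=2, tid=9&3=1
[0]->row 2+0=2  col 1·2+0=2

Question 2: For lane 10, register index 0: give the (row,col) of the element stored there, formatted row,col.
10: g=2,t=2
[0] (2+0,2*2+0) = (2,4)

2,4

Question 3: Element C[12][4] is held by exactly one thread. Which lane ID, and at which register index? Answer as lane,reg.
r:12=>grp=4,rB=1  c:4=>tig=2,lo=0
L=4*4+2=18  i=1*2+0=2

18,2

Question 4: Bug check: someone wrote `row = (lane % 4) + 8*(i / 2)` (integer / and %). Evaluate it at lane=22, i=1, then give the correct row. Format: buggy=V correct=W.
buggy=2 correct=5

`(lane % 4) + 8*(i / 2)`[22,1]⇒2
L=22⇒gr=22>>2=5, th=22&3=2
[1]⇒row 5+0=5  col 2·2+1=5
row: 2 vs 5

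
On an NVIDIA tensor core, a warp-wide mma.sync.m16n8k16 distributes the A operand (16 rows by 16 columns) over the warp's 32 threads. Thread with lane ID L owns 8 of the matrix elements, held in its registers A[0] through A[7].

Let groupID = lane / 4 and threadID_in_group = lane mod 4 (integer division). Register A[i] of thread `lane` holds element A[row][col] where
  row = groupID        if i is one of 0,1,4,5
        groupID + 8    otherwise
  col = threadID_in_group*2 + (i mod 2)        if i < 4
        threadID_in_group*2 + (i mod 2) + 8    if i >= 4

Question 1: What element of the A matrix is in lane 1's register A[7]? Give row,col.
8,11

lane 1: G=0 (1/4), T=1 (1%4)
i=7: r=0+8=8, c=1*2+1+8=11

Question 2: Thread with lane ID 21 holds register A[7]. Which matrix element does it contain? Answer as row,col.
21: g=5,t=1
[7] (5+8,1*2+1+8) = (13,11)

13,11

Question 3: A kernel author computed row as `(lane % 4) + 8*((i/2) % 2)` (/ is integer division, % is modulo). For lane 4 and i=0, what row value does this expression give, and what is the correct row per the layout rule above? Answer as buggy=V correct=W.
buggy=0 correct=1

`(lane % 4) + 8*((i/2) % 2)`[4,0]→0
lane 4: G=1 (4/4), T=0 (4%4)
i=0: r=1+0=1, c=0*2+0+0=0
row: 0 vs 1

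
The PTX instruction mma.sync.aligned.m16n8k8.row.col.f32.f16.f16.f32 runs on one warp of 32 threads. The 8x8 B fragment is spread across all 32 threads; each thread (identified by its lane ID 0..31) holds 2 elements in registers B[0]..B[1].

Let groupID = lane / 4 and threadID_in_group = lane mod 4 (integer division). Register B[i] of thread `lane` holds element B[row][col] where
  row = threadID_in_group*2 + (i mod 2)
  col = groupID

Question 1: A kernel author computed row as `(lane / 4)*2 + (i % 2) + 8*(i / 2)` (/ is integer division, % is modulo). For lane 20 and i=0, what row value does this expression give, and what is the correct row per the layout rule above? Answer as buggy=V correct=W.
buggy=10 correct=0

`(lane / 4)*2 + (i % 2) + 8*(i / 2)`[20,0]->10
20: g=5,t=0
[0] (0*2+0,5) = (0,5)
row: 10 vs 0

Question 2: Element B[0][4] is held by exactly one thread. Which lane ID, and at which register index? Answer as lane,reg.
c=4⇒gr=4  r=0⇒th=0,odd=0
L=4*4+0=16  i=0=0

16,0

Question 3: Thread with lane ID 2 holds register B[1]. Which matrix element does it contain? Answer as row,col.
lane 2=>2/4=0, 2 mod 4=2
i=1  r:2·2+1=>5  c:0

5,0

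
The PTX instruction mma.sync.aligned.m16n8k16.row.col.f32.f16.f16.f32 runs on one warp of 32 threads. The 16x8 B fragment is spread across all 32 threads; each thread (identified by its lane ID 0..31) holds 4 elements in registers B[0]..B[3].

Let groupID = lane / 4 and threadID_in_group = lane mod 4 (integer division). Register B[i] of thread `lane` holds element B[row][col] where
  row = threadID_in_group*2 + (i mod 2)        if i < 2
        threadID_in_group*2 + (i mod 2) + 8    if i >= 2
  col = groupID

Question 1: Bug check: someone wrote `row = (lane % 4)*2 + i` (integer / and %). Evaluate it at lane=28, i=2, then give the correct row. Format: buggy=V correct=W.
buggy=2 correct=8

`(lane % 4)*2 + i`[28,2]->2
L=28->gid=28>>2=7, tid=28&3=0
[2]->row 0·2+0+8=8  col gid=7
row: 2 vs 8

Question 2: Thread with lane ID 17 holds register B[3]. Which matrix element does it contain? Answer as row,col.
lane 17: g=4 (17/4), t=1 (17%4)
i=3: r=1*2+1+8=11, c=g=4

11,4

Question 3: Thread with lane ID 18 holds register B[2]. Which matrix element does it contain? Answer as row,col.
L=18->gid=18>>2=4, tid=18&3=2
[2]->row 2·2+0+8=12  col gid=4

12,4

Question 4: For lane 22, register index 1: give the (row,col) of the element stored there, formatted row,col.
5,5

L=22=>grp=22>>2=5, tig=22&3=2
[1]=>row 2·2+1+0=5  col grp=5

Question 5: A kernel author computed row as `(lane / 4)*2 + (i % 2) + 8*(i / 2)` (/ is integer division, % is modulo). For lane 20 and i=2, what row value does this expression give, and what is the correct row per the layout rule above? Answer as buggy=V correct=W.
buggy=18 correct=8

`(lane / 4)*2 + (i % 2) + 8*(i / 2)`[20,2]=>18
lane 20=>20/4=5, 20 mod 4=0
i=2  r:2·0+0+8=>8  c:5
row: 18 vs 8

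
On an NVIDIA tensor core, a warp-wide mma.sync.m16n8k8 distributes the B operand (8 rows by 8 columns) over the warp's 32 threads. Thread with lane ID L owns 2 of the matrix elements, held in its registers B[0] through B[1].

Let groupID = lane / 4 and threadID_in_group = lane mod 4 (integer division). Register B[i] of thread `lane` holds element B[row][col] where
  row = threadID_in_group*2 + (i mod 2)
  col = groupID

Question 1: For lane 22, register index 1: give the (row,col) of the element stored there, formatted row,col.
5,5

22: G=5,T=2
[1] (2*2+1,5) = (5,5)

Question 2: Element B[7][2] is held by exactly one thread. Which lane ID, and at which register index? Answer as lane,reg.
c=2⇒gr=2  r=7⇒th=3,odd=1
L=2*4+3=11  i=1=1

11,1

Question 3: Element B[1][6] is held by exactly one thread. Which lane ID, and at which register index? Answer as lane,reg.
24,1

c: 6->gid=6  r: 1->tid=0,i&1=1
L=6*4+0=24  i=1=1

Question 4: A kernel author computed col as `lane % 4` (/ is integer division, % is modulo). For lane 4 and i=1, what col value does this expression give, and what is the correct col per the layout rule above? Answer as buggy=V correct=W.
`lane % 4`[4,1]→0
lane 4→4/4=1, 4 mod 4=0
i=1  r:2·0+1→1  c:1
col: 0 vs 1

buggy=0 correct=1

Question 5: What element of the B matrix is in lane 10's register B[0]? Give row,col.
4,2

lane 10->10/4=2, 10 mod 4=2
i=0  r:2·2+0->4  c:2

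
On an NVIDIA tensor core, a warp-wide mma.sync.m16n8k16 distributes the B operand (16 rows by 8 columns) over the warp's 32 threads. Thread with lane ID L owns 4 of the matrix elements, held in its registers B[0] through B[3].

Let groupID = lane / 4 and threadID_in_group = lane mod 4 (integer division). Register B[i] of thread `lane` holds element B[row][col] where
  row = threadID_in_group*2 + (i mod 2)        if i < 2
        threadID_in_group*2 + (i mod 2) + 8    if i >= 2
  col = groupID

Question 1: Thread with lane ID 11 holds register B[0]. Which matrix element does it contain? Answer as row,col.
lane 11⇒11/4=2, 11 mod 4=3
i=0  r:2·3+0+0⇒6  c:2

6,2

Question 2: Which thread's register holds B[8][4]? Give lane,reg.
16,2

c: 4->gid=4  r: 8->r8=1,tid=0,i&1=0
L=4*4+0=16  i=1*2+0=2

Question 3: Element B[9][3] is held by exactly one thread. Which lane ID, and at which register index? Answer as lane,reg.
12,3

c=3->g=3  r=9->rb=1,t=0,b0=1
L=3*4+0=12  i=1*2+1=3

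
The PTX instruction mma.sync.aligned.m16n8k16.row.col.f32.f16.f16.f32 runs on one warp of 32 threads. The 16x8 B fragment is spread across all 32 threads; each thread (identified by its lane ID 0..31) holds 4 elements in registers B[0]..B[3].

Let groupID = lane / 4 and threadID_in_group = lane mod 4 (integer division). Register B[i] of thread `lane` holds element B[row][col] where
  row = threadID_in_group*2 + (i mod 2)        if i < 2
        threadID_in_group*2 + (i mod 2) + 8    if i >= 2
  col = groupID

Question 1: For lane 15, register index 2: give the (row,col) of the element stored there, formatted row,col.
15: G=3,T=3
[2] (3*2+0+8,3) = (14,3)

14,3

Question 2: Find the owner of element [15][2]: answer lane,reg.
11,3

c=2->g=2  r=15->rb=1,t=3,b0=1
L=2*4+3=11  i=1*2+1=3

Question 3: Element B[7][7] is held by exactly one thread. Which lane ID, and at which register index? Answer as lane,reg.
c=7->g=7  r=7->rb=0,t=3,b0=1
L=7*4+3=31  i=0*2+1=1

31,1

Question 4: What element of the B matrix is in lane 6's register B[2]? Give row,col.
12,1

lane 6: g=1 (6/4), t=2 (6%4)
i=2: r=2*2+0+8=12, c=g=1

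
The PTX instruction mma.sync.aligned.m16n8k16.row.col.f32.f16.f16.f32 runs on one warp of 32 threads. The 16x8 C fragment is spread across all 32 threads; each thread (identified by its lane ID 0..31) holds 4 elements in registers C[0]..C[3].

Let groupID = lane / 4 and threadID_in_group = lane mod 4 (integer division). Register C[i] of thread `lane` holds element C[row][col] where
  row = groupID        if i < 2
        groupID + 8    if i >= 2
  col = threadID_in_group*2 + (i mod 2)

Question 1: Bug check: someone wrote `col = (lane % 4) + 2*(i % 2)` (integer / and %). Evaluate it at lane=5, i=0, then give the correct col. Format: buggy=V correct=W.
buggy=1 correct=2

`(lane % 4) + 2*(i % 2)`[5,0]⇒1
lane 5: gr=1 (5/4), th=1 (5%4)
i=0: r=1+0=1, c=1*2+0=2
col: 1 vs 2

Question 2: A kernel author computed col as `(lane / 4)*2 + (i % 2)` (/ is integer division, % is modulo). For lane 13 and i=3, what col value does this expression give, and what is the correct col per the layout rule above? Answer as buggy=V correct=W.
`(lane / 4)*2 + (i % 2)`[13,3]->7
lane 13->13/4=3, 13 mod 4=1
i=3  r:3+8->11  c:2·1+1->3
col: 7 vs 3

buggy=7 correct=3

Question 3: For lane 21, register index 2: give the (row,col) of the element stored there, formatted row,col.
L=21->gid=21>>2=5, tid=21&3=1
[2]->row 5+8=13  col 1·2+0=2

13,2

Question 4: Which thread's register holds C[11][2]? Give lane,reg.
13,2

r=11→G=3,rhi=1  c=2→T=1,p=0
L=3*4+1=13  i=1*2+0=2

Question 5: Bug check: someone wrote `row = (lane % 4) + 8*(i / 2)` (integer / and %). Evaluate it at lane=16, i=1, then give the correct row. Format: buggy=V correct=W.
buggy=0 correct=4

`(lane % 4) + 8*(i / 2)`[16,1]=>0
16: grp=4,tig=0
[1] (4+0,0*2+1) = (4,1)
row: 0 vs 4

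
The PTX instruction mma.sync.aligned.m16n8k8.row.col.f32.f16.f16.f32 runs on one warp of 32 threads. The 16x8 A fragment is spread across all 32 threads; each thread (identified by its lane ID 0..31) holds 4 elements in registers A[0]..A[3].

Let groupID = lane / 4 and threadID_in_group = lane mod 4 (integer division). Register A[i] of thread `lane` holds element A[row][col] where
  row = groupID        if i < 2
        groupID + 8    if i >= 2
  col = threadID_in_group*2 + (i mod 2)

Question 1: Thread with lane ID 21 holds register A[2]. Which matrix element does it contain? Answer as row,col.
lane 21: g=5 (21/4), t=1 (21%4)
i=2: r=5+8=13, c=1*2+0=2

13,2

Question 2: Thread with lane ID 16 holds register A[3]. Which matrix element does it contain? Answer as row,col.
lane 16: grp=4 (16/4), tig=0 (16%4)
i=3: r=4+8=12, c=0*2+1=1

12,1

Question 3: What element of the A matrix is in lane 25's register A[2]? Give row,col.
lane 25: gr=6 (25/4), th=1 (25%4)
i=2: r=6+8=14, c=1*2+0=2

14,2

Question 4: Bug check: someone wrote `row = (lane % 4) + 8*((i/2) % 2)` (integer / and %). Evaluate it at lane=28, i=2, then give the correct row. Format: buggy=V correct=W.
buggy=8 correct=15

`(lane % 4) + 8*((i/2) % 2)`[28,2]->8
lane 28: gid=7 (28/4), tid=0 (28%4)
i=2: r=7+8=15, c=0*2+0=0
row: 8 vs 15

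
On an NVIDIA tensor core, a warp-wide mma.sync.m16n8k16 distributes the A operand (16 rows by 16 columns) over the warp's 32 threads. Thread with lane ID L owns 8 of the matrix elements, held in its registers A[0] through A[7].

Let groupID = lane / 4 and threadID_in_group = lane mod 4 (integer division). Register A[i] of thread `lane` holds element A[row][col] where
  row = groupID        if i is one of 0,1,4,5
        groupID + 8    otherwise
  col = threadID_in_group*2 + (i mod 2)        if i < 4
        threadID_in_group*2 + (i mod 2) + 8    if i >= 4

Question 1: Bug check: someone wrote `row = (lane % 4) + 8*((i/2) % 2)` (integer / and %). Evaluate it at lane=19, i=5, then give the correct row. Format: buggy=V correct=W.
`(lane % 4) + 8*((i/2) % 2)`[19,5]⇒3
19: gr=4,th=3
[5] (4+0,3*2+1+8) = (4,15)
row: 3 vs 4

buggy=3 correct=4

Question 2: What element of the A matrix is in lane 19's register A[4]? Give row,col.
4,14

lane 19→19/4=4, 19 mod 4=3
i=4  r:4+0→4  c:2·3+0+8→14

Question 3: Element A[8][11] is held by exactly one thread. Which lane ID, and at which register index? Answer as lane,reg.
r: 8->gid=0,r8=1  c: 11->c8=1,tid=1,i&1=1
L=0*4+1=1  i=1*4+1*2+1=7

1,7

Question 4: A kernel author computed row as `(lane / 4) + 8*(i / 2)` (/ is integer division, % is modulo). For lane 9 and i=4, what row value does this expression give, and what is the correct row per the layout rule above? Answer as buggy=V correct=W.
buggy=18 correct=2

`(lane / 4) + 8*(i / 2)`[9,4]→18
lane 9: G=2 (9/4), T=1 (9%4)
i=4: r=2+0=2, c=1*2+0+8=10
row: 18 vs 2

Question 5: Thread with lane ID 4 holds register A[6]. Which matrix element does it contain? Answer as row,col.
9,8

L=4->g=4>>2=1, t=4&3=0
[6]->row 1+8=9  col 0·2+0+8=8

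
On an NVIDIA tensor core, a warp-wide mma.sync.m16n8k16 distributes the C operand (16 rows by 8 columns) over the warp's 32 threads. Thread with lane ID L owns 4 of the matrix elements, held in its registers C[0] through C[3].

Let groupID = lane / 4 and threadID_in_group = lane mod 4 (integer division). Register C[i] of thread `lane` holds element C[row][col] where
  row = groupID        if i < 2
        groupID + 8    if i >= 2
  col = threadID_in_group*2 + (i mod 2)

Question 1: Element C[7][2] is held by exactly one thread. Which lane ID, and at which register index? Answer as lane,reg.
29,0

r=7→G=7,rhi=0  c=2→T=1,p=0
L=7*4+1=29  i=0*2+0=0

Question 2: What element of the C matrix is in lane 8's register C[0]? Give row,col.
lane 8: g=2 (8/4), t=0 (8%4)
i=0: r=2+0=2, c=0*2+0=0

2,0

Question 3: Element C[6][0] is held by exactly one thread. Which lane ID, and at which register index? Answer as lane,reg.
24,0

r=6⇒gr=6,Rb=0  c=0⇒th=0,odd=0
L=6*4+0=24  i=0*2+0=0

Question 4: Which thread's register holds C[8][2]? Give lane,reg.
r:8=>grp=0,rB=1  c:2=>tig=1,lo=0
L=0*4+1=1  i=1*2+0=2

1,2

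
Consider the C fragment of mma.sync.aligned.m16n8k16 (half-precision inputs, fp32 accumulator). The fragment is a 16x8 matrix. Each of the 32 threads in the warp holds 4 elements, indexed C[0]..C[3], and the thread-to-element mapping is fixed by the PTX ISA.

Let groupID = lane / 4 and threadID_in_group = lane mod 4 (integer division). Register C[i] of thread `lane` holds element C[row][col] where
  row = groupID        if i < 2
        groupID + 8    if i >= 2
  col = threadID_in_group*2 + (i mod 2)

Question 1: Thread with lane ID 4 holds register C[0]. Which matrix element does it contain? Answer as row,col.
1,0

4: gid=1,tid=0
[0] (1+0,0*2+0) = (1,0)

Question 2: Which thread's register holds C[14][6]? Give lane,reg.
r=14⇒gr=6,Rb=1  c=6⇒th=3,odd=0
L=6*4+3=27  i=1*2+0=2

27,2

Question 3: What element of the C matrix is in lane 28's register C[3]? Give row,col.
15,1

28: grp=7,tig=0
[3] (7+8,0*2+1) = (15,1)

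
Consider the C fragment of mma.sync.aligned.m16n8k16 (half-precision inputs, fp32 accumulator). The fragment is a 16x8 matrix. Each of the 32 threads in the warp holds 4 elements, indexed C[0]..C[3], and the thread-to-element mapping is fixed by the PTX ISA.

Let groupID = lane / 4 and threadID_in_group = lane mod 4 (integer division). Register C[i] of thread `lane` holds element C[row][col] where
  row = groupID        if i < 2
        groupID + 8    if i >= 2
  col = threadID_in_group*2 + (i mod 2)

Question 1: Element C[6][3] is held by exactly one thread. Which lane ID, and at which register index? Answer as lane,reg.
25,1

r:6=>grp=6,rB=0  c:3=>tig=1,lo=1
L=6*4+1=25  i=0*2+1=1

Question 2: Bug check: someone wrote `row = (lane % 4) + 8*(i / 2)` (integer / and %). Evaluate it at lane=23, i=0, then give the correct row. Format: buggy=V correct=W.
buggy=3 correct=5

`(lane % 4) + 8*(i / 2)`[23,0]⇒3
23: gr=5,th=3
[0] (5+0,3*2+0) = (5,6)
row: 3 vs 5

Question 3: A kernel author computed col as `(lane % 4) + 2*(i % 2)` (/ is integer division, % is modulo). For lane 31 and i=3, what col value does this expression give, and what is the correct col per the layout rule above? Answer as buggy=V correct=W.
`(lane % 4) + 2*(i % 2)`[31,3]→5
lane 31→31/4=7, 31 mod 4=3
i=3  r:7+8→15  c:2·3+1→7
col: 5 vs 7

buggy=5 correct=7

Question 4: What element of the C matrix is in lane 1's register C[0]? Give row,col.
lane 1: g=0 (1/4), t=1 (1%4)
i=0: r=0+0=0, c=1*2+0=2

0,2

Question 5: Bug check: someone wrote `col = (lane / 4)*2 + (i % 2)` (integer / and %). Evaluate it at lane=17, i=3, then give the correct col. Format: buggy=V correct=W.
buggy=9 correct=3

`(lane / 4)*2 + (i % 2)`[17,3]→9
17: G=4,T=1
[3] (4+8,1*2+1) = (12,3)
col: 9 vs 3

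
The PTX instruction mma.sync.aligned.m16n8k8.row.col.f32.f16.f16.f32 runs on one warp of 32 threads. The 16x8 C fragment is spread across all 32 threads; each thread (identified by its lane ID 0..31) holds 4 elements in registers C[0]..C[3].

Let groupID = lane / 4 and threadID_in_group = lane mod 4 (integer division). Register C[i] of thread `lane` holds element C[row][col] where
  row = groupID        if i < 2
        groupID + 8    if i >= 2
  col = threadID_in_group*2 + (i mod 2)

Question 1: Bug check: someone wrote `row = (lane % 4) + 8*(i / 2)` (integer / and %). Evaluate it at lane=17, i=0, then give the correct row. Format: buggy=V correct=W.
buggy=1 correct=4

`(lane % 4) + 8*(i / 2)`[17,0]->1
lane 17->17/4=4, 17 mod 4=1
i=0  r:4+0->4  c:2·1+0->2
row: 1 vs 4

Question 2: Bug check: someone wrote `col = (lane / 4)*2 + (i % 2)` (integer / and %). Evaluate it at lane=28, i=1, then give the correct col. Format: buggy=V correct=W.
buggy=15 correct=1

`(lane / 4)*2 + (i % 2)`[28,1]→15
lane 28: G=7 (28/4), T=0 (28%4)
i=1: r=7+0=7, c=0*2+1=1
col: 15 vs 1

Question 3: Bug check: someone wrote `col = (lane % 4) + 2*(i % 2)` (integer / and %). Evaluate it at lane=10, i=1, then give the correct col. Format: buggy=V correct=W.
`(lane % 4) + 2*(i % 2)`[10,1]->4
lane 10: gid=2 (10/4), tid=2 (10%4)
i=1: r=2+0=2, c=2*2+1=5
col: 4 vs 5

buggy=4 correct=5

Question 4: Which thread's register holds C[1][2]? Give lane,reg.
r=1→G=1,rhi=0  c=2→T=1,p=0
L=1*4+1=5  i=0*2+0=0

5,0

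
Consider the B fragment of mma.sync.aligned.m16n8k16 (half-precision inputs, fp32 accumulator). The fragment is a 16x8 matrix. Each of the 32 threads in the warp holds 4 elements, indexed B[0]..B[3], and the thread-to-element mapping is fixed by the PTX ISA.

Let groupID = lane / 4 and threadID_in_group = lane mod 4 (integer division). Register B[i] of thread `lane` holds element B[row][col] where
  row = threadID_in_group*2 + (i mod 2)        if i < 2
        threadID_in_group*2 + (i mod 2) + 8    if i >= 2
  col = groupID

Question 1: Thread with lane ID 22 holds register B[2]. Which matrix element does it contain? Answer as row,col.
12,5

lane 22⇒22/4=5, 22 mod 4=2
i=2  r:2·2+0+8⇒12  c:5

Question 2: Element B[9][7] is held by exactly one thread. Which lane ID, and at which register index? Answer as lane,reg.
28,3

c=7->g=7  r=9->rb=1,t=0,b0=1
L=7*4+0=28  i=1*2+1=3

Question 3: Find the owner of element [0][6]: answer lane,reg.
24,0

c=6->g=6  r=0->rb=0,t=0,b0=0
L=6*4+0=24  i=0*2+0=0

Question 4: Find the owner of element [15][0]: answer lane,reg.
3,3

c: 0->gid=0  r: 15->r8=1,tid=3,i&1=1
L=0*4+3=3  i=1*2+1=3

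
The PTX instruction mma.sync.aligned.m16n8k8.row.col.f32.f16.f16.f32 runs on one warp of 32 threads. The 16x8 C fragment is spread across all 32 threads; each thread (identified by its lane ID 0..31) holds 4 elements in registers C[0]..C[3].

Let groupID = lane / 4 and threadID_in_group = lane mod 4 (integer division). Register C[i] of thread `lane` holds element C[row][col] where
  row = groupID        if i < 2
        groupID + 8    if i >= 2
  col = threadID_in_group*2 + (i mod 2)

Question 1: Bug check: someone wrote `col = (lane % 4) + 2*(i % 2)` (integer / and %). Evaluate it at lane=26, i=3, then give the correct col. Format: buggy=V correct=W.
buggy=4 correct=5

`(lane % 4) + 2*(i % 2)`[26,3]→4
26: G=6,T=2
[3] (6+8,2*2+1) = (14,5)
col: 4 vs 5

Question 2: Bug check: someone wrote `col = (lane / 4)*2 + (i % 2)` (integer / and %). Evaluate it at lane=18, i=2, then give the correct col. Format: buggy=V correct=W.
`(lane / 4)*2 + (i % 2)`[18,2]→8
lane 18→18/4=4, 18 mod 4=2
i=2  r:4+8→12  c:2·2+0→4
col: 8 vs 4

buggy=8 correct=4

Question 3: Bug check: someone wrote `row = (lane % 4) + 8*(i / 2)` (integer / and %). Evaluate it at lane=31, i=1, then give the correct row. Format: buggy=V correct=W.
`(lane % 4) + 8*(i / 2)`[31,1]->3
L=31->gid=31>>2=7, tid=31&3=3
[1]->row 7+0=7  col 3·2+1=7
row: 3 vs 7

buggy=3 correct=7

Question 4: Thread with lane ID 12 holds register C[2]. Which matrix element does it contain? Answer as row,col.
11,0

lane 12⇒12/4=3, 12 mod 4=0
i=2  r:3+8⇒11  c:2·0+0⇒0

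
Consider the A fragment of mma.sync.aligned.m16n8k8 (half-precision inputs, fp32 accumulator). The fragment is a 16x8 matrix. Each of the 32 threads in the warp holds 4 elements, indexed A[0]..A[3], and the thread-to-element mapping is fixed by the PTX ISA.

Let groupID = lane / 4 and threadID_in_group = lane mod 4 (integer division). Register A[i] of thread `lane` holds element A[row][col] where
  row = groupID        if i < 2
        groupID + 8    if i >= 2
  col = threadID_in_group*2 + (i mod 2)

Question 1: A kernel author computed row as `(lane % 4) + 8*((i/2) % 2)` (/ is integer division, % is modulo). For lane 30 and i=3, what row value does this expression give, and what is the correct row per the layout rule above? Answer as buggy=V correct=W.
buggy=10 correct=15

`(lane % 4) + 8*((i/2) % 2)`[30,3]->10
lane 30: gid=7 (30/4), tid=2 (30%4)
i=3: r=7+8=15, c=2*2+1=5
row: 10 vs 15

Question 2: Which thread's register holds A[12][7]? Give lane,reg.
r=12->g=4,rb=1  c=7->t=3,b0=1
L=4*4+3=19  i=1*2+1=3

19,3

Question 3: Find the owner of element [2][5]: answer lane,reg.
r:2=>grp=2,rB=0  c:5=>tig=2,lo=1
L=2*4+2=10  i=0*2+1=1

10,1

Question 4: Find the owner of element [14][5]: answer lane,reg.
26,3

r=14->g=6,rb=1  c=5->t=2,b0=1
L=6*4+2=26  i=1*2+1=3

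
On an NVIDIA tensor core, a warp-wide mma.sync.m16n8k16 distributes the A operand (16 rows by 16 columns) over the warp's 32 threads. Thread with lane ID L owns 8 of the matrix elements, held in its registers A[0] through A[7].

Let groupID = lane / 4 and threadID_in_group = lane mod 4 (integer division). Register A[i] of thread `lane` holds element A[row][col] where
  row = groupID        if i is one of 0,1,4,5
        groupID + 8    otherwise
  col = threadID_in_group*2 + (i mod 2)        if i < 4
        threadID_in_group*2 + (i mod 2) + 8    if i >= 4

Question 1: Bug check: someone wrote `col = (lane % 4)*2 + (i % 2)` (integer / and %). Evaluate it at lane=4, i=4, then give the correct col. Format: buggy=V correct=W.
`(lane % 4)*2 + (i % 2)`[4,4]->0
L=4->gid=4>>2=1, tid=4&3=0
[4]->row 1+0=1  col 0·2+0+8=8
col: 0 vs 8

buggy=0 correct=8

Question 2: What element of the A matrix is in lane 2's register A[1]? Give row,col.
2: G=0,T=2
[1] (0+0,2*2+1+0) = (0,5)

0,5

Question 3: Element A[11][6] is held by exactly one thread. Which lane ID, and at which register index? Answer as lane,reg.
15,2

r: 11->gid=3,r8=1  c: 6->c8=0,tid=3,i&1=0
L=3*4+3=15  i=0*4+1*2+0=2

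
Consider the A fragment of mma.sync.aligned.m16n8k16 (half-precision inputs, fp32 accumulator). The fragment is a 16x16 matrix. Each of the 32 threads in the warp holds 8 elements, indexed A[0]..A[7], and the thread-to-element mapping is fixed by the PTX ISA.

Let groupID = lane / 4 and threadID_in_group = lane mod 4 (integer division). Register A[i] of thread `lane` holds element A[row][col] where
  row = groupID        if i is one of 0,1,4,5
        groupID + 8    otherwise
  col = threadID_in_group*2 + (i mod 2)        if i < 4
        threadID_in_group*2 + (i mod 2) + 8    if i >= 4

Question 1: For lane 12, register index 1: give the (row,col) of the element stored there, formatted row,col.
lane 12=>12/4=3, 12 mod 4=0
i=1  r:3+0=>3  c:2·0+1+0=>1

3,1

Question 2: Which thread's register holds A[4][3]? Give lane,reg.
r:4=>grp=4,rB=0  c:3=>cB=0,tig=1,lo=1
L=4*4+1=17  i=0*4+0*2+1=1

17,1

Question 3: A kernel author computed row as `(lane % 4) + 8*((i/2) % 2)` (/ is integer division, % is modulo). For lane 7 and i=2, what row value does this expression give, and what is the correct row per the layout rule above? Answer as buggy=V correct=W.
`(lane % 4) + 8*((i/2) % 2)`[7,2]⇒11
7: gr=1,th=3
[2] (1+8,3*2+0+0) = (9,6)
row: 11 vs 9

buggy=11 correct=9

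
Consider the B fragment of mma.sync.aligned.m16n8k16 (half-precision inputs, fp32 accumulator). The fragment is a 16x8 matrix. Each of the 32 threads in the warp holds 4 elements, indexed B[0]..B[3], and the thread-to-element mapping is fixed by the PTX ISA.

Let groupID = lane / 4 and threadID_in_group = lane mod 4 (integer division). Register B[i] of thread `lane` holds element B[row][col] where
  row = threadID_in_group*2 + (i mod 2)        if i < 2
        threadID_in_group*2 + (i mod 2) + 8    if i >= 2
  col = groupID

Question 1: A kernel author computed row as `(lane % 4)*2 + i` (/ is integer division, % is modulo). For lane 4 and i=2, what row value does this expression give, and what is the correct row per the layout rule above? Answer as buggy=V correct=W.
`(lane % 4)*2 + i`[4,2]⇒2
4: gr=1,th=0
[2] (0*2+0+8,1) = (8,1)
row: 2 vs 8

buggy=2 correct=8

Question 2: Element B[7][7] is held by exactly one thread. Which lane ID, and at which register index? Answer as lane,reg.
c=7⇒gr=7  r=7⇒Rb=0,th=3,odd=1
L=7*4+3=31  i=0*2+1=1

31,1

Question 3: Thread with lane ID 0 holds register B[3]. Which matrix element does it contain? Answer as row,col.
L=0⇒gr=0>>2=0, th=0&3=0
[3]⇒row 0·2+1+8=9  col gr=0

9,0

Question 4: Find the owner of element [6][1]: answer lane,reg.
c=1→G=1  r=6→rhi=0,T=3,p=0
L=1*4+3=7  i=0*2+0=0

7,0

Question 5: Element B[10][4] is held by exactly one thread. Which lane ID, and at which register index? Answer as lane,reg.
c: 4->gid=4  r: 10->r8=1,tid=1,i&1=0
L=4*4+1=17  i=1*2+0=2

17,2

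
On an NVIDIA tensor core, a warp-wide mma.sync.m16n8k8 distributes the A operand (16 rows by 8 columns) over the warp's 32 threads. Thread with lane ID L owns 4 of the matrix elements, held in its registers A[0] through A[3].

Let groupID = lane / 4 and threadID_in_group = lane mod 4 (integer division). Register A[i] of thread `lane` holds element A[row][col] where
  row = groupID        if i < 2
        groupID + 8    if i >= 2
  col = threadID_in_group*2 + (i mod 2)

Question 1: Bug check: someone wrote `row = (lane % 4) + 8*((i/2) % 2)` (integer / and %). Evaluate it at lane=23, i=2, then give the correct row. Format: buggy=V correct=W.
buggy=11 correct=13

`(lane % 4) + 8*((i/2) % 2)`[23,2]->11
23: g=5,t=3
[2] (5+8,3*2+0) = (13,6)
row: 11 vs 13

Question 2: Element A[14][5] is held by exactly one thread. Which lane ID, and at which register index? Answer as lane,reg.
r=14⇒gr=6,Rb=1  c=5⇒th=2,odd=1
L=6*4+2=26  i=1*2+1=3

26,3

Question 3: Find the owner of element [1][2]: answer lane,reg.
5,0

r=1→G=1,rhi=0  c=2→T=1,p=0
L=1*4+1=5  i=0*2+0=0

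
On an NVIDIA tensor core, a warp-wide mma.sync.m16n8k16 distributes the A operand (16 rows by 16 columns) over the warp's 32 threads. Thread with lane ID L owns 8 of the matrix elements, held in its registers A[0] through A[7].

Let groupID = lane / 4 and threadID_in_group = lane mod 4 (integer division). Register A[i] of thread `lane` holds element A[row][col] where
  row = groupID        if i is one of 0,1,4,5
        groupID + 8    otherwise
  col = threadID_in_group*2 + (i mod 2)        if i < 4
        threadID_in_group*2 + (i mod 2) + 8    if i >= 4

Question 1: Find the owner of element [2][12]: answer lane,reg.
r:2=>grp=2,rB=0  c:12=>cB=1,tig=2,lo=0
L=2*4+2=10  i=1*4+0*2+0=4

10,4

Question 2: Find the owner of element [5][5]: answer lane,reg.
22,1

r: 5->gid=5,r8=0  c: 5->c8=0,tid=2,i&1=1
L=5*4+2=22  i=0*4+0*2+1=1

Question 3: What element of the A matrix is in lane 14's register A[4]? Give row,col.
lane 14: grp=3 (14/4), tig=2 (14%4)
i=4: r=3+0=3, c=2*2+0+8=12

3,12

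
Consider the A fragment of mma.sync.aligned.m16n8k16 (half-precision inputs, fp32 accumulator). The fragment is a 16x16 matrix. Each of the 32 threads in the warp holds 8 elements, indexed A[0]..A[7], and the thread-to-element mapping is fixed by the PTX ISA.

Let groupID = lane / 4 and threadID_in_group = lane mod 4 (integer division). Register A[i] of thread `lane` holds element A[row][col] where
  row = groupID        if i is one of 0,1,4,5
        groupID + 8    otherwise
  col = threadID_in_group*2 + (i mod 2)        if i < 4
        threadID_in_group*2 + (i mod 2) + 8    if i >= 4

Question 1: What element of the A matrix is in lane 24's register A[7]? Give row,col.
14,9

L=24=>grp=24>>2=6, tig=24&3=0
[7]=>row 6+8=14  col 0·2+1+8=9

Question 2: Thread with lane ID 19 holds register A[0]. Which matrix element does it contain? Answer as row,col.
4,6

L=19->g=19>>2=4, t=19&3=3
[0]->row 4+0=4  col 3·2+0+0=6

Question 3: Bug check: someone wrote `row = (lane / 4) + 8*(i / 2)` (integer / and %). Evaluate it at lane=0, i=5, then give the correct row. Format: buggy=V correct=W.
`(lane / 4) + 8*(i / 2)`[0,5]=>16
lane 0=>0/4=0, 0 mod 4=0
i=5  r:0+0=>0  c:2·0+1+8=>9
row: 16 vs 0

buggy=16 correct=0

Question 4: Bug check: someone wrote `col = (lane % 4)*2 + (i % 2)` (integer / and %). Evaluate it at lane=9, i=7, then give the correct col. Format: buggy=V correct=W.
`(lane % 4)*2 + (i % 2)`[9,7]→3
9: G=2,T=1
[7] (2+8,1*2+1+8) = (10,11)
col: 3 vs 11

buggy=3 correct=11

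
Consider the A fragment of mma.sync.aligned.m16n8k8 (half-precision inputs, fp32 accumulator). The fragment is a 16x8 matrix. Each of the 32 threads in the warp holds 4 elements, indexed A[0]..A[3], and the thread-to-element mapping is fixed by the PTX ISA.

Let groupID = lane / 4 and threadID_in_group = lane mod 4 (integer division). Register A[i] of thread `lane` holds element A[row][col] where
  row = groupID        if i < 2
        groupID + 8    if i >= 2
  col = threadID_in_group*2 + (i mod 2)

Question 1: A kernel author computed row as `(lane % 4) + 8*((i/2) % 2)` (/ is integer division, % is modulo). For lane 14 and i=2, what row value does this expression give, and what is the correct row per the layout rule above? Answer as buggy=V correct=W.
`(lane % 4) + 8*((i/2) % 2)`[14,2]→10
lane 14: G=3 (14/4), T=2 (14%4)
i=2: r=3+8=11, c=2*2+0=4
row: 10 vs 11

buggy=10 correct=11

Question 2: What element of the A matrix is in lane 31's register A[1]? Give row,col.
lane 31: gr=7 (31/4), th=3 (31%4)
i=1: r=7+0=7, c=3*2+1=7

7,7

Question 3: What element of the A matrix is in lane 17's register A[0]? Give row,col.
17: G=4,T=1
[0] (4+0,1*2+0) = (4,2)

4,2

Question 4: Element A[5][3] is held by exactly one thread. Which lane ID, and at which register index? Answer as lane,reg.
21,1

r:5=>grp=5,rB=0  c:3=>tig=1,lo=1
L=5*4+1=21  i=0*2+1=1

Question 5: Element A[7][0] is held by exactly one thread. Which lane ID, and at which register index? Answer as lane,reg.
r=7→G=7,rhi=0  c=0→T=0,p=0
L=7*4+0=28  i=0*2+0=0

28,0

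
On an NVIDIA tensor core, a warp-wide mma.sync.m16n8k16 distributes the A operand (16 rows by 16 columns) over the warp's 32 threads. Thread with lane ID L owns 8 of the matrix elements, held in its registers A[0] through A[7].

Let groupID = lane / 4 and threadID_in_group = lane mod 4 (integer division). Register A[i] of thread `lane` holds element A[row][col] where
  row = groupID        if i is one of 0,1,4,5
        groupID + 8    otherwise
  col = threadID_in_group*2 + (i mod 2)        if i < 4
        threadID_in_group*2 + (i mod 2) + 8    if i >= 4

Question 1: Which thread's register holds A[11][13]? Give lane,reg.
14,7

r=11⇒gr=3,Rb=1  c=13⇒Cb=1,th=2,odd=1
L=3*4+2=14  i=1*4+1*2+1=7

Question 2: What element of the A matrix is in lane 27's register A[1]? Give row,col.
lane 27->27/4=6, 27 mod 4=3
i=1  r:6+0->6  c:2·3+1+0->7

6,7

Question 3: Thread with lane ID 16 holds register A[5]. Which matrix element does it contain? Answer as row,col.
16: grp=4,tig=0
[5] (4+0,0*2+1+8) = (4,9)

4,9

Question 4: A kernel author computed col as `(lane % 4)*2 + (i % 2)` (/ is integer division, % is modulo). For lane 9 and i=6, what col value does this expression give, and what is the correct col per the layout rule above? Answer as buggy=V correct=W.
`(lane % 4)*2 + (i % 2)`[9,6]=>2
lane 9=>9/4=2, 9 mod 4=1
i=6  r:2+8=>10  c:2·1+0+8=>10
col: 2 vs 10

buggy=2 correct=10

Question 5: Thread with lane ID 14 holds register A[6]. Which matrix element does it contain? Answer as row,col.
11,12

lane 14: g=3 (14/4), t=2 (14%4)
i=6: r=3+8=11, c=2*2+0+8=12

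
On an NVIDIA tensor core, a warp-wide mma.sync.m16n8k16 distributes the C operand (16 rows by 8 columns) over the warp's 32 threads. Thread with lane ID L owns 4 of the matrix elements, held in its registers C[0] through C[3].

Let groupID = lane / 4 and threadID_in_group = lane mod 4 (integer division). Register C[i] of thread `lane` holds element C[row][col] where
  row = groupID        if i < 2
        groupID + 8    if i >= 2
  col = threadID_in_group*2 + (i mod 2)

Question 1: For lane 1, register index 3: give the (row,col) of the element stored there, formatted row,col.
8,3

lane 1: g=0 (1/4), t=1 (1%4)
i=3: r=0+8=8, c=1*2+1=3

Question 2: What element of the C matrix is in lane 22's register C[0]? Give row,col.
L=22⇒gr=22>>2=5, th=22&3=2
[0]⇒row 5+0=5  col 2·2+0=4

5,4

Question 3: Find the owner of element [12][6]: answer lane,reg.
19,2

r:12=>grp=4,rB=1  c:6=>tig=3,lo=0
L=4*4+3=19  i=1*2+0=2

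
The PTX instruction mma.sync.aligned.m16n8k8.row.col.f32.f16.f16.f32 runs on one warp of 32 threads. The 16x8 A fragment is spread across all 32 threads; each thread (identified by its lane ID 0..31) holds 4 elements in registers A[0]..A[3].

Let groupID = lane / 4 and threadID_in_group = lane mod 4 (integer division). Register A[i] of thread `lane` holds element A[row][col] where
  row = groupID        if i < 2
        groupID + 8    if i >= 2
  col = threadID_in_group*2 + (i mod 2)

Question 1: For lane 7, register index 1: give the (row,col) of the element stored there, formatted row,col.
1,7

7: G=1,T=3
[1] (1+0,3*2+1) = (1,7)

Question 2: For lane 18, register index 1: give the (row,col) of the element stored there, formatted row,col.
4,5

18: g=4,t=2
[1] (4+0,2*2+1) = (4,5)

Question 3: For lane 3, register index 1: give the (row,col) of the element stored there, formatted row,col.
0,7

L=3->g=3>>2=0, t=3&3=3
[1]->row 0+0=0  col 3·2+1=7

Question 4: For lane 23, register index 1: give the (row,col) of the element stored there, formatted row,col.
L=23=>grp=23>>2=5, tig=23&3=3
[1]=>row 5+0=5  col 3·2+1=7

5,7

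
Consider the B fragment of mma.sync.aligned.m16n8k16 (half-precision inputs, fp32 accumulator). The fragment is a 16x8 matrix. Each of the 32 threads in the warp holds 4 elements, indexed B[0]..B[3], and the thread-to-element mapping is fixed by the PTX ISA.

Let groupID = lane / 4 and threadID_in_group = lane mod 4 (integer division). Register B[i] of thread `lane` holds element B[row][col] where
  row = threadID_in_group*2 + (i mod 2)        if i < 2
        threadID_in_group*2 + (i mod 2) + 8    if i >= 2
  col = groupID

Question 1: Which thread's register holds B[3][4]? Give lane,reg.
c=4⇒gr=4  r=3⇒Rb=0,th=1,odd=1
L=4*4+1=17  i=0*2+1=1

17,1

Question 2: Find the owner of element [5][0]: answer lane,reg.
c=0->g=0  r=5->rb=0,t=2,b0=1
L=0*4+2=2  i=0*2+1=1

2,1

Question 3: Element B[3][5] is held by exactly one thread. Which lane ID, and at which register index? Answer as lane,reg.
c=5⇒gr=5  r=3⇒Rb=0,th=1,odd=1
L=5*4+1=21  i=0*2+1=1

21,1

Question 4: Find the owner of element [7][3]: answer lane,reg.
15,1

c:3=>grp=3  r:7=>rB=0,tig=3,lo=1
L=3*4+3=15  i=0*2+1=1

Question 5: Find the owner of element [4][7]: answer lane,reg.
c=7->g=7  r=4->rb=0,t=2,b0=0
L=7*4+2=30  i=0*2+0=0

30,0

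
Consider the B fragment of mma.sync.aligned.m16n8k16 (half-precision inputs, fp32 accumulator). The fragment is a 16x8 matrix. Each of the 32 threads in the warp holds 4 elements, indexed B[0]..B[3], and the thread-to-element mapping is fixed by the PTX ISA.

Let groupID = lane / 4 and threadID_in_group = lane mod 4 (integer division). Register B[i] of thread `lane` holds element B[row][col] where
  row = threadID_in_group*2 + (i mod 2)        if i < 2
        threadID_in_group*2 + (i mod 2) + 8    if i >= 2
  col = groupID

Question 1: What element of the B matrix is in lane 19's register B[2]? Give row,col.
14,4

19: g=4,t=3
[2] (3*2+0+8,4) = (14,4)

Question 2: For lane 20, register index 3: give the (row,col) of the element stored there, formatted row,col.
lane 20->20/4=5, 20 mod 4=0
i=3  r:2·0+1+8->9  c:5

9,5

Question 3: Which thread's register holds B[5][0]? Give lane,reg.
2,1

c:0=>grp=0  r:5=>rB=0,tig=2,lo=1
L=0*4+2=2  i=0*2+1=1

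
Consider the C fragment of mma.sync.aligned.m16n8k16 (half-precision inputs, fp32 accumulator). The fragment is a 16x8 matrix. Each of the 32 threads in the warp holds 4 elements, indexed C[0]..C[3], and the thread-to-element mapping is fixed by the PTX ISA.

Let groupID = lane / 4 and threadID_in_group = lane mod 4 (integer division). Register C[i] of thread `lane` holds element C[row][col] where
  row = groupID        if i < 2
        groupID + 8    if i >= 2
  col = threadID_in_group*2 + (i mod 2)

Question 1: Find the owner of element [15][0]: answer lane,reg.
r=15->g=7,rb=1  c=0->t=0,b0=0
L=7*4+0=28  i=1*2+0=2

28,2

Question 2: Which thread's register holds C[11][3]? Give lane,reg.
r: 11->gid=3,r8=1  c: 3->tid=1,i&1=1
L=3*4+1=13  i=1*2+1=3

13,3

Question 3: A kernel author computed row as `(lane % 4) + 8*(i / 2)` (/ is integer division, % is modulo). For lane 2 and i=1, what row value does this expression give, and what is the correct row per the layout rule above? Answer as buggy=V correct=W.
`(lane % 4) + 8*(i / 2)`[2,1]→2
lane 2: G=0 (2/4), T=2 (2%4)
i=1: r=0+0=0, c=2*2+1=5
row: 2 vs 0

buggy=2 correct=0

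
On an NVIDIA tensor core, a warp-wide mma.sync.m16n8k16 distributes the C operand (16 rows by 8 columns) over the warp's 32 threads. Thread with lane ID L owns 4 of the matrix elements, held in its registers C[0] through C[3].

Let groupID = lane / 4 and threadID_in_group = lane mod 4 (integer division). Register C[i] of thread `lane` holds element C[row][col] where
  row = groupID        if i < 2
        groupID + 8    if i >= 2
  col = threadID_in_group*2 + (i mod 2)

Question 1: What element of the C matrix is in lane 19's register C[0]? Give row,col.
lane 19: G=4 (19/4), T=3 (19%4)
i=0: r=4+0=4, c=3*2+0=6

4,6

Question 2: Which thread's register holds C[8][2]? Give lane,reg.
r:8=>grp=0,rB=1  c:2=>tig=1,lo=0
L=0*4+1=1  i=1*2+0=2

1,2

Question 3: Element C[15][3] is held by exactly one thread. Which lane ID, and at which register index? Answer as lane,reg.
29,3

r=15->g=7,rb=1  c=3->t=1,b0=1
L=7*4+1=29  i=1*2+1=3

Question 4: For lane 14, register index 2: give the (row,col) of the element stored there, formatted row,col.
lane 14→14/4=3, 14 mod 4=2
i=2  r:3+8→11  c:2·2+0→4

11,4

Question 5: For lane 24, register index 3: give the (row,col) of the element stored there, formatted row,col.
24: gr=6,th=0
[3] (6+8,0*2+1) = (14,1)

14,1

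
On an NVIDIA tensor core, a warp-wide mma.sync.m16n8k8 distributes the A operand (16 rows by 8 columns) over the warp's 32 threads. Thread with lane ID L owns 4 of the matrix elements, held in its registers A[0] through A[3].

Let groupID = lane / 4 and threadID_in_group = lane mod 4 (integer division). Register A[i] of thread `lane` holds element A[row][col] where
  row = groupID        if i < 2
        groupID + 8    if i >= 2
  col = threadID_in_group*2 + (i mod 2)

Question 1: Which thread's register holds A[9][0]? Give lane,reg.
4,2

r:9=>grp=1,rB=1  c:0=>tig=0,lo=0
L=1*4+0=4  i=1*2+0=2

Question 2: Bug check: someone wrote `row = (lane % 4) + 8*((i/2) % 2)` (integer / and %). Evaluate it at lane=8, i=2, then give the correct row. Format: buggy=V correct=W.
buggy=8 correct=10

`(lane % 4) + 8*((i/2) % 2)`[8,2]=>8
lane 8=>8/4=2, 8 mod 4=0
i=2  r:2+8=>10  c:2·0+0=>0
row: 8 vs 10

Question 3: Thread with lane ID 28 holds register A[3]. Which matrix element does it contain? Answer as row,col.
15,1

lane 28: gid=7 (28/4), tid=0 (28%4)
i=3: r=7+8=15, c=0*2+1=1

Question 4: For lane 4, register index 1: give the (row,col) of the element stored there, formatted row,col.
lane 4=>4/4=1, 4 mod 4=0
i=1  r:1+0=>1  c:2·0+1=>1

1,1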